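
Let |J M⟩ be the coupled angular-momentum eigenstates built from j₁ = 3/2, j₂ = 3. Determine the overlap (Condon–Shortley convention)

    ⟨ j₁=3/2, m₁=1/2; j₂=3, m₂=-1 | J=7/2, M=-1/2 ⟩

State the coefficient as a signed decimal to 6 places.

+0.534522

triangle: 1!*2!*5!/9! = 240/362880
(j±m)!: 2!*1!*2!*4!*3!*4! = 13824
prefactor² = (2J+1)*Δ*N² = 512/7
  k=0: +1/(0!*1!*1!*2!*1!*3!) = 1/12
  k=1: −1/(1!*0!*0!*1!*2!*4!) = -1/48
Σ = 1/16  ⇒  CG² = 512/7*1/16² = 2/7
CG = +√(2/7) = +0.534522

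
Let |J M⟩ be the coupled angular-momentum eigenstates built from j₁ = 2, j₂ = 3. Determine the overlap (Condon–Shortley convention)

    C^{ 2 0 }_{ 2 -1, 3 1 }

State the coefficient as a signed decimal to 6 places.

+0.377964  (= +√(1/7))

√[5·3!1!3!/8! · 1!3!4!2!2!2!] = √(36/7)
  +(−1)^2/∏(2,1,1,2,0,1)! = 1/4  (running 1/4)
  +(−1)^3/∏(3,0,0,1,1,2)! = -1/12  (running 1/6)
⟨..|..⟩ = √(36/7)·(1/6) = +0.377964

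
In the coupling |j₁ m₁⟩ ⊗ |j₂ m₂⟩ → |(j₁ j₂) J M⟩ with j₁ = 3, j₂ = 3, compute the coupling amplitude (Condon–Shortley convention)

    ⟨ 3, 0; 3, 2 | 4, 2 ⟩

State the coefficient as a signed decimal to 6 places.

+√(3/154) ≈ +0.139573

√[9·2!4!4!/11! · 3!3!5!1!6!2!] = √(124416/77)
  +(−1)^1/∏(1,1,2,4,2,0)! = -1/96  (running -1/96)
  +(−1)^2/∏(2,0,1,3,3,1)! = 1/72  (running 1/288)
⟨..|..⟩ = √(124416/77)·(1/288) = +0.139573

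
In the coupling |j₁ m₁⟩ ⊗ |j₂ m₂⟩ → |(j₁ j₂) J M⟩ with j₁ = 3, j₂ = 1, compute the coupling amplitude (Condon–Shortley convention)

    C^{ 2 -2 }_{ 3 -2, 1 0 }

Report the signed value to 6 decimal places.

-0.487950  (= −√(5/21))

triangle: 2!*4!*0!/7! = 48/5040
(j±m)!: 1!*5!*1!*1!*0!*4! = 2880
prefactor² = (2J+1)*Δ*N² = 960/7
  k=1: −1/(1!*1!*4!*0!*0!*0!) = -1/24
Σ = -1/24  ⇒  CG² = 960/7*(-1/24)² = 5/21
CG = −√(5/21) = -0.487950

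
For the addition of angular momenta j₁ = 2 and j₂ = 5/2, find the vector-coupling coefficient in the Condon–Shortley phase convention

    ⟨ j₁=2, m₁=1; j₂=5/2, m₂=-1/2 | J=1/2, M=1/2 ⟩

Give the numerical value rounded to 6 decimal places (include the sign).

triangle: 4!*0!*1!/6! = 24/720
(j±m)!: 3!*1!*2!*3!*1!*0! = 72
prefactor² = (2J+1)*Δ*N² = 24/5
  k=1: −1/(1!*3!*0!*1!*0!*0!) = -1/6
Σ = -1/6  ⇒  CG² = 24/5*(-1/6)² = 2/15
CG = −√(2/15) = -0.365148

−√(2/15) ≈ -0.365148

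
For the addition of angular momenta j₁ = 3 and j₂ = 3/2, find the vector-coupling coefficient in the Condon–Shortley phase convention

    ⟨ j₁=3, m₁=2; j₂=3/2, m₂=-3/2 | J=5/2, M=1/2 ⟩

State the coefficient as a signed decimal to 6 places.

+0.654654

j₁+j₂−J=2  J+j₁−j₂=4  J−j₁+j₂=1  j₁+j₂+J+1=8
(j₁±m₁, j₂±m₂, J±M) = (5,1,0,3,3,2)
P² = 432/7
sum k=0..0:
  [0] +1/12 = 1/12
S = 1/12
C² = P²·S² = 3/7 ; C = +0.654654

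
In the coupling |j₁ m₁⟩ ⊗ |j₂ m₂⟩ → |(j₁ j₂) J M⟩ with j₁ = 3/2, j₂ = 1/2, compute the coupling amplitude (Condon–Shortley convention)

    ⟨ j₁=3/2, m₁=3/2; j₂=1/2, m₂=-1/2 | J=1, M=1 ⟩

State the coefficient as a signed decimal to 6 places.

triangle: 1!·2!·0!/4! = 2/24
(j±m)!: 3!·0!·0!·1!·2!·0! = 12
prefactor² = (2J+1)·Δ·N² = 3
  k=0: +1/(0!·1!·0!·0!·2!·0!) = 1/2
Σ = 1/2  ⇒  CG² = 3·1/2² = 3/4
CG = +√(3/4) = +0.866025

+√(3/4) = +0.866025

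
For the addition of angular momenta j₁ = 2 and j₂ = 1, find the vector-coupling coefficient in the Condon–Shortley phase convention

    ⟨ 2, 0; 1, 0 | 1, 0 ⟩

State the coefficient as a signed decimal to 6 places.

j₁+j₂−J=2  J+j₁−j₂=2  J−j₁+j₂=0  j₁+j₂+J+1=5
(j₁±m₁, j₂±m₂, J±M) = (2,2,1,1,1,1)
P² = 2/5
sum k=1..1:
  [1] −1/1 = -1
S = -1
C² = P²·S² = 2/5 ; C = -0.632456

-0.632456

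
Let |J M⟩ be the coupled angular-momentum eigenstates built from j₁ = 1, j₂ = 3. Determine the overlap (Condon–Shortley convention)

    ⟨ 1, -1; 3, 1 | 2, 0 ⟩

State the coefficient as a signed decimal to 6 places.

+0.534522  (= +√(2/7))

√[5·2!0!4!/7! · 0!2!4!2!2!2!] = √(128/7)
  +(−1)^2/∏(2,0,0,2,0,2)! = 1/8  (running 1/8)
⟨..|..⟩ = √(128/7)·(1/8) = +0.534522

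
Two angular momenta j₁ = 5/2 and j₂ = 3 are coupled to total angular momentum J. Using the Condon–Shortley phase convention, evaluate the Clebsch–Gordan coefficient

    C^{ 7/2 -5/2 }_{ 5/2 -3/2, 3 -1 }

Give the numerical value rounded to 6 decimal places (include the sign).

-0.398410

j₁+j₂−J=2  J+j₁−j₂=3  J−j₁+j₂=4  j₁+j₂+J+1=10
(j₁±m₁, j₂±m₂, J±M) = (1,4,2,4,1,6)
P² = 18432/35
sum k=1..2:
  [1] −1/36 = -1/36
  [2] +1/96 = 1/96
S = -5/288
C² = P²·S² = 10/63 ; C = -0.398410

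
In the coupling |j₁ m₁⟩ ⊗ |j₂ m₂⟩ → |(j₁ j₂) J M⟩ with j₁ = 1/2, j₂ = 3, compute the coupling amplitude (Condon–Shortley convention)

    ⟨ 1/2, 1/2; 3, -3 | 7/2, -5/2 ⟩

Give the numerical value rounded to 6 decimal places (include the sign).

+√(1/7) = +0.377964

j₁+j₂−J=0  J+j₁−j₂=1  J−j₁+j₂=6  j₁+j₂+J+1=8
(j₁±m₁, j₂±m₂, J±M) = (1,0,0,6,1,6)
P² = 518400/7
sum k=0..0:
  [0] +1/720 = 1/720
S = 1/720
C² = P²·S² = 1/7 ; C = +0.377964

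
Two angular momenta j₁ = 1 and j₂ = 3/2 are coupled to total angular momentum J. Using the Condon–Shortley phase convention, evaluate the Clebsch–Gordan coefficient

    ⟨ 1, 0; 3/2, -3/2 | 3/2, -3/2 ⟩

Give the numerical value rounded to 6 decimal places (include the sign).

√[4·1!1!2!/5! · 1!1!0!3!0!3!] = √(12/5)
  +(−1)^0/∏(0,1,1,0,0,2)! = 1/2  (running 1/2)
⟨..|..⟩ = √(12/5)·(1/2) = +0.774597

+√(3/5) ≈ +0.774597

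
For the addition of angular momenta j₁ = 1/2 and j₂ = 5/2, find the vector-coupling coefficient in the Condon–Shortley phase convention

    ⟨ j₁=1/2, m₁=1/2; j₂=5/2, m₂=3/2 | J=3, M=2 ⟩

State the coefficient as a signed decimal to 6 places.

+√(5/6) ≈ +0.912871

√[7·0!1!5!/7! · 1!0!4!1!5!1!] = √(480)
  +(−1)^0/∏(0,0,0,4,1,1)! = 1/24  (running 1/24)
⟨..|..⟩ = √(480)·(1/24) = +0.912871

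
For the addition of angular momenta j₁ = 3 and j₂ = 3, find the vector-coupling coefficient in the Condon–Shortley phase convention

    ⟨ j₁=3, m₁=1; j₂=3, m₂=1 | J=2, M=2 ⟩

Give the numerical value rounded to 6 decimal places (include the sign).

+0.534522  (= +√(2/7))

√[5·4!2!2!/9! · 4!2!4!2!4!0!] = √(512/7)
  +(−1)^2/∏(2,2,0,2,2,0)! = 1/16  (running 1/16)
⟨..|..⟩ = √(512/7)·(1/16) = +0.534522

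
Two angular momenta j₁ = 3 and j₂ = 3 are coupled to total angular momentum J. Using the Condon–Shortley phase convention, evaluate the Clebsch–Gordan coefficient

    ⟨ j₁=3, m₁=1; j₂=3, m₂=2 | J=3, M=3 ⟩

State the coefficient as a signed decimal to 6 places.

+0.577350  (= +√(1/3))

√[7·3!3!3!/10! · 4!2!5!1!6!0!] = √(1728)
  +(−1)^2/∏(2,1,0,3,3,0)! = 1/72  (running 1/72)
⟨..|..⟩ = √(1728)·(1/72) = +0.577350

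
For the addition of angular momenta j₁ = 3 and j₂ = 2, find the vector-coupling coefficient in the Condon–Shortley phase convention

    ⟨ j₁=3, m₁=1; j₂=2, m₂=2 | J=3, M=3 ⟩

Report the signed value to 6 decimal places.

+0.408248  (= +√(1/6))

√[7·2!4!2!/9! · 4!2!4!0!6!0!] = √(1536)
  +(−1)^2/∏(2,0,0,2,4,0)! = 1/96  (running 1/96)
⟨..|..⟩ = √(1536)·(1/96) = +0.408248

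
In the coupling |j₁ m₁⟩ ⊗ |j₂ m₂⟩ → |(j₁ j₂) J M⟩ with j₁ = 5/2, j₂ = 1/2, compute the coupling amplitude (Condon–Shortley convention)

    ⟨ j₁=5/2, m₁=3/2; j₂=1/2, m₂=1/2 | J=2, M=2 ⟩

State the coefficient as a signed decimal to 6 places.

−√(1/6) = -0.408248

triangle: 1!·4!·0!/6! = 24/720
(j±m)!: 4!·1!·1!·0!·4!·0! = 576
prefactor² = (2J+1)·Δ·N² = 96
  k=1: −1/(1!·0!·0!·0!·4!·0!) = -1/24
Σ = -1/24  ⇒  CG² = 96·(-1/24)² = 1/6
CG = −√(1/6) = -0.408248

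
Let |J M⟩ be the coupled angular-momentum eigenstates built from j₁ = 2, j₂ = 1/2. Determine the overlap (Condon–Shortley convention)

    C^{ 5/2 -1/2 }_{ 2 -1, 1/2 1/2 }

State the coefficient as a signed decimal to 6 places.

+0.632456

√[6·0!4!1!/6! · 1!3!1!0!2!3!] = √(72/5)
  +(−1)^0/∏(0,0,3,1,1,0)! = 1/6  (running 1/6)
⟨..|..⟩ = √(72/5)·(1/6) = +0.632456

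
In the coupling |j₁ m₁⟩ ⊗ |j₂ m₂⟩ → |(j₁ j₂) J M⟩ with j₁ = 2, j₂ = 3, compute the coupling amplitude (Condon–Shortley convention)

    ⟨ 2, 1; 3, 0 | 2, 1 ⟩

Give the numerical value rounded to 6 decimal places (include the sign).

√[5·3!1!3!/8! · 3!1!3!3!3!1!] = √(81/14)
  +(−1)^0/∏(0,3,1,3,0,0)! = 1/36  (running 1/36)
  +(−1)^1/∏(1,2,0,2,1,1)! = -1/4  (running -2/9)
⟨..|..⟩ = √(81/14)·(-2/9) = -0.534522

-0.534522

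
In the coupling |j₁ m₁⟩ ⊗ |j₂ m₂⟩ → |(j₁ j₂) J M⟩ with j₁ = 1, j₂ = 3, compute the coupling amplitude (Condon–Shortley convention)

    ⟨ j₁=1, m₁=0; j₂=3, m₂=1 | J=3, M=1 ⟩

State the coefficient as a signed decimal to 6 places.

j₁+j₂−J=1  J+j₁−j₂=1  J−j₁+j₂=5  j₁+j₂+J+1=8
(j₁±m₁, j₂±m₂, J±M) = (1,1,4,2,4,2)
P² = 48
sum k=0..1:
  [0] +1/24 = 1/24
  [1] −1/12 = -1/12
S = -1/24
C² = P²·S² = 1/12 ; C = -0.288675

-0.288675  (= −√(1/12))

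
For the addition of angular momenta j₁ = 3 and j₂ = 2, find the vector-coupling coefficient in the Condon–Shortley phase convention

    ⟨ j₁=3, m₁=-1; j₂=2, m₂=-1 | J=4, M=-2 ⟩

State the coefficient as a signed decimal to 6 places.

+√(1/28) ≈ +0.188982

√[9·1!5!3!/10! · 2!4!1!3!2!6!] = √(5184/7)
  +(−1)^0/∏(0,1,4,1,1,2)! = 1/48  (running 1/48)
  +(−1)^1/∏(1,0,3,0,2,3)! = -1/72  (running 1/144)
⟨..|..⟩ = √(5184/7)·(1/144) = +0.188982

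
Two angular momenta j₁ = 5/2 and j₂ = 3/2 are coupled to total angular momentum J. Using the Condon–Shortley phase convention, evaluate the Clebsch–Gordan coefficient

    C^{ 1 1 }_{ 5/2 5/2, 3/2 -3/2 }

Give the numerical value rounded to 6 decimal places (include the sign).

+√(1/2) = +0.707107

√[3·3!2!0!/6! · 5!0!0!3!2!0!] = √(72)
  +(−1)^0/∏(0,3,0,0,2,0)! = 1/12  (running 1/12)
⟨..|..⟩ = √(72)·(1/12) = +0.707107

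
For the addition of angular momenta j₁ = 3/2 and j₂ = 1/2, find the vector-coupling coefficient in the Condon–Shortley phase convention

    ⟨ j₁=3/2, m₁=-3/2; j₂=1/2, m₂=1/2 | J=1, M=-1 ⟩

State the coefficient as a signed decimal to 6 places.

triangle: 1!*2!*0!/4! = 2/24
(j±m)!: 0!*3!*1!*0!*0!*2! = 12
prefactor² = (2J+1)*Δ*N² = 3
  k=1: −1/(1!*0!*2!*0!*0!*0!) = -1/2
Σ = -1/2  ⇒  CG² = 3*(-1/2)² = 3/4
CG = −√(3/4) = -0.866025

-0.866025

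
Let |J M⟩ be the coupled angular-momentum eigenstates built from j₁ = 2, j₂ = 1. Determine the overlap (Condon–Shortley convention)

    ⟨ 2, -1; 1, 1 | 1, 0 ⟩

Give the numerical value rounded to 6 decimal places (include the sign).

+√(3/10) ≈ +0.547723

√[3·2!2!0!/5! · 1!3!2!0!1!1!] = √(6/5)
  +(−1)^2/∏(2,0,1,0,1,0)! = 1/2  (running 1/2)
⟨..|..⟩ = √(6/5)·(1/2) = +0.547723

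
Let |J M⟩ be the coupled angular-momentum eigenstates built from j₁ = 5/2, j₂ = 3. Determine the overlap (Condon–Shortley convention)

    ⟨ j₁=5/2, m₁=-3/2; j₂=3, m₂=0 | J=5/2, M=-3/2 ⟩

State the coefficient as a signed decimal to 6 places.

√[6·3!2!3!/9! · 1!4!3!3!1!4!] = √(864/35)
  +(−1)^2/∏(2,1,2,1,0,2)! = 1/8  (running 1/8)
  +(−1)^3/∏(3,0,1,0,1,3)! = -1/36  (running 7/72)
⟨..|..⟩ = √(864/35)·(7/72) = +0.483046

+0.483046  (= +√(7/30))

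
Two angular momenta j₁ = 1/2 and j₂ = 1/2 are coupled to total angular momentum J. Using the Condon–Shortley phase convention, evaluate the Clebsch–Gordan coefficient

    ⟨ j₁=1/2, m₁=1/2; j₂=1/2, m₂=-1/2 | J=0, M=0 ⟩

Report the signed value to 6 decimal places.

+√(1/2) ≈ +0.707107

√[1·1!0!0!/2! · 1!0!0!1!0!0!] = √(1/2)
  +(−1)^0/∏(0,1,0,0,0,0)! = 1  (running 1)
⟨..|..⟩ = √(1/2)·(1) = +0.707107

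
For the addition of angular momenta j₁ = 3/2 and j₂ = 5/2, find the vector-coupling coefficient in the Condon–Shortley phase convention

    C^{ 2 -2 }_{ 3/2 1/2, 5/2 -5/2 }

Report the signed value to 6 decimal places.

√[5·2!1!3!/7! · 2!1!0!5!0!4!] = √(480/7)
  +(−1)^0/∏(0,2,1,0,0,3)! = 1/12  (running 1/12)
⟨..|..⟩ = √(480/7)·(1/12) = +0.690066

+0.690066  (= +√(10/21))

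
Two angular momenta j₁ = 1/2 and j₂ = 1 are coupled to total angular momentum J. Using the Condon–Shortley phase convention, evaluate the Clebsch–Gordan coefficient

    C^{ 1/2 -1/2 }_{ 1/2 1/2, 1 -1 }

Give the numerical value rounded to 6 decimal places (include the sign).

√[2·1!0!1!/3! · 1!0!0!2!0!1!] = √(2/3)
  +(−1)^0/∏(0,1,0,0,0,1)! = 1  (running 1)
⟨..|..⟩ = √(2/3)·(1) = +0.816497

+0.816497  (= +√(2/3))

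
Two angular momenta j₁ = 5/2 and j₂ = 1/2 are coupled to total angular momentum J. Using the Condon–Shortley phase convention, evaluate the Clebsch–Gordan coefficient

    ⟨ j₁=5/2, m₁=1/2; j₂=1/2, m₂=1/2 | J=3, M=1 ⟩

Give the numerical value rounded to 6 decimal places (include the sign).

+√(2/3) ≈ +0.816497

triangle: 0!·5!·1!/7! = 120/5040
(j±m)!: 3!·2!·1!·0!·4!·2! = 576
prefactor² = (2J+1)·Δ·N² = 96
  k=0: +1/(0!·0!·2!·1!·3!·0!) = 1/12
Σ = 1/12  ⇒  CG² = 96·1/12² = 2/3
CG = +√(2/3) = +0.816497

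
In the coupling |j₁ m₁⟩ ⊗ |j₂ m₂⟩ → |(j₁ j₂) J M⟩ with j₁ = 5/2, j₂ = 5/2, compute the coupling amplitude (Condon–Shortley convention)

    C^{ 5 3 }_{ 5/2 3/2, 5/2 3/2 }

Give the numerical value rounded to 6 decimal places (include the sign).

+0.745356

√[11·0!5!5!/11! · 4!1!4!1!8!2!] = √(184320)
  +(−1)^0/∏(0,0,1,4,4,1)! = 1/576  (running 1/576)
⟨..|..⟩ = √(184320)·(1/576) = +0.745356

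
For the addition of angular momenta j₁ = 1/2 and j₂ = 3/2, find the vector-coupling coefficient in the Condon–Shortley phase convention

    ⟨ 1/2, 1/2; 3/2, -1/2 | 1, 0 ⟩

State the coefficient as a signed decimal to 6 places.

triangle: 1!·0!·2!/4! = 2/24
(j±m)!: 1!·0!·1!·2!·1!·1! = 2
prefactor² = (2J+1)·Δ·N² = 1/2
  k=0: +1/(0!·1!·0!·1!·0!·1!) = 1
Σ = 1  ⇒  CG² = 1/2·1² = 1/2
CG = +√(1/2) = +0.707107

+0.707107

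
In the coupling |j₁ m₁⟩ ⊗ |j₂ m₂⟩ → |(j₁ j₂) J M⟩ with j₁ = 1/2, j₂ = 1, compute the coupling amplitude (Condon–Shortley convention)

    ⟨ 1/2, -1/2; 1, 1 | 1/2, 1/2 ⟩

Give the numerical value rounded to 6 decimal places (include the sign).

-0.816497

√[2·1!0!1!/3! · 0!1!2!0!1!0!] = √(2/3)
  +(−1)^1/∏(1,0,0,1,0,0)! = -1  (running -1)
⟨..|..⟩ = √(2/3)·(-1) = -0.816497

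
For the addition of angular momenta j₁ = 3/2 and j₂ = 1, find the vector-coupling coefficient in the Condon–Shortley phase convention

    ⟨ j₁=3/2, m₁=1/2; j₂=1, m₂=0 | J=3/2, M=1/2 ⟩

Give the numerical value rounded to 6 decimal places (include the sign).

j₁+j₂−J=1  J+j₁−j₂=2  J−j₁+j₂=1  j₁+j₂+J+1=5
(j₁±m₁, j₂±m₂, J±M) = (2,1,1,1,2,1)
P² = 4/15
sum k=0..1:
  [0] +1/1 = 1
  [1] −1/2 = -1/2
S = 1/2
C² = P²·S² = 1/15 ; C = +0.258199

+√(1/15) = +0.258199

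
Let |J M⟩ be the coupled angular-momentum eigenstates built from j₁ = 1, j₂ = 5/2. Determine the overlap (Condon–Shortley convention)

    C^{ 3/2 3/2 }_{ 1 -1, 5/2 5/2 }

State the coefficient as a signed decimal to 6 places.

+√(2/3) ≈ +0.816497

j₁+j₂−J=2  J+j₁−j₂=0  J−j₁+j₂=3  j₁+j₂+J+1=6
(j₁±m₁, j₂±m₂, J±M) = (0,2,5,0,3,0)
P² = 96
sum k=2..2:
  [2] +1/12 = 1/12
S = 1/12
C² = P²·S² = 2/3 ; C = +0.816497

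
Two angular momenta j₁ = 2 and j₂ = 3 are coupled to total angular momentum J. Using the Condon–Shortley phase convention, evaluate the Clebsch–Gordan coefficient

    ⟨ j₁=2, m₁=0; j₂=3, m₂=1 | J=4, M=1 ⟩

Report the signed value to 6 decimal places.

-0.327327  (= −√(3/28))

triangle: 1!·3!·5!/10! = 720/3628800
(j±m)!: 2!·2!·4!·2!·5!·3! = 138240
prefactor² = (2J+1)·Δ·N² = 1728/7
  k=0: +1/(0!·1!·2!·4!·1!·1!) = 1/48
  k=1: −1/(1!·0!·1!·3!·2!·2!) = -1/24
Σ = -1/48  ⇒  CG² = 1728/7·(-1/48)² = 3/28
CG = −√(3/28) = -0.327327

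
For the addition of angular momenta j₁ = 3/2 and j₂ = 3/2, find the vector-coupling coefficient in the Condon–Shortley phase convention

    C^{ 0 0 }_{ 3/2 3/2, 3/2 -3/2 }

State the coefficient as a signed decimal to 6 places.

√[1·3!0!0!/4! · 3!0!0!3!0!0!] = √(9)
  +(−1)^0/∏(0,3,0,0,0,0)! = 1/6  (running 1/6)
⟨..|..⟩ = √(9)·(1/6) = +0.500000

+0.500000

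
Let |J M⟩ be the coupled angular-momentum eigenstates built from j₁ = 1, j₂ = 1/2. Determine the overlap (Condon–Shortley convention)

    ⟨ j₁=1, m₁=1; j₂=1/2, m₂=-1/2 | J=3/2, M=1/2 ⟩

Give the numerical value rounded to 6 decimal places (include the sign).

+√(1/3) = +0.577350

j₁+j₂−J=0  J+j₁−j₂=2  J−j₁+j₂=1  j₁+j₂+J+1=4
(j₁±m₁, j₂±m₂, J±M) = (2,0,0,1,2,1)
P² = 4/3
sum k=0..0:
  [0] +1/2 = 1/2
S = 1/2
C² = P²·S² = 1/3 ; C = +0.577350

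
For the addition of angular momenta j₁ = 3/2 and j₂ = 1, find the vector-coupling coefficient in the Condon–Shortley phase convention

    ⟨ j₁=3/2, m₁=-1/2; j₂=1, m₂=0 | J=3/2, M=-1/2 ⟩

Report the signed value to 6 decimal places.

−√(1/15) = -0.258199

triangle: 1!×2!×1!/5! = 2/120
(j±m)!: 1!×2!×1!×1!×1!×2! = 4
prefactor² = (2J+1)×Δ×N² = 4/15
  k=0: +1/(0!×1!×2!×1!×0!×0!) = 1/2
  k=1: −1/(1!×0!×1!×0!×1!×1!) = -1
Σ = -1/2  ⇒  CG² = 4/15×(-1/2)² = 1/15
CG = −√(1/15) = -0.258199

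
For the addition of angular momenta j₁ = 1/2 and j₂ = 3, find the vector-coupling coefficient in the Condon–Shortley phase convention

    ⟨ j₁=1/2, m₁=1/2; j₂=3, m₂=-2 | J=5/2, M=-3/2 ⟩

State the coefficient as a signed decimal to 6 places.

+√(5/7) ≈ +0.845154

√[6·1!0!5!/7! · 1!0!1!5!1!4!] = √(2880/7)
  +(−1)^0/∏(0,1,0,1,0,4)! = 1/24  (running 1/24)
⟨..|..⟩ = √(2880/7)·(1/24) = +0.845154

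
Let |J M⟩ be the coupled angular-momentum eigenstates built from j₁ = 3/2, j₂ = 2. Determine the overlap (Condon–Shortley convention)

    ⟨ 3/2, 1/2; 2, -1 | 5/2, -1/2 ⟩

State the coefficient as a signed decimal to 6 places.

j₁+j₂−J=1  J+j₁−j₂=2  J−j₁+j₂=3  j₁+j₂+J+1=7
(j₁±m₁, j₂±m₂, J±M) = (2,1,1,3,2,3)
P² = 72/35
sum k=0..1:
  [0] +1/2 = 1/2
  [1] −1/12 = -1/12
S = 5/12
C² = P²·S² = 5/14 ; C = +0.597614

+√(5/14) = +0.597614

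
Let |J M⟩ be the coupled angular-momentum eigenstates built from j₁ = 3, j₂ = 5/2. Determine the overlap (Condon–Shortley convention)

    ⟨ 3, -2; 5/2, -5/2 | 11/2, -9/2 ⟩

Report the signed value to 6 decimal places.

+√(6/11) ≈ +0.738549

√[12·0!6!5!/12! · 1!5!0!5!1!10!] = √(1244160000/11)
  +(−1)^0/∏(0,0,5,0,1,5)! = 1/14400  (running 1/14400)
⟨..|..⟩ = √(1244160000/11)·(1/14400) = +0.738549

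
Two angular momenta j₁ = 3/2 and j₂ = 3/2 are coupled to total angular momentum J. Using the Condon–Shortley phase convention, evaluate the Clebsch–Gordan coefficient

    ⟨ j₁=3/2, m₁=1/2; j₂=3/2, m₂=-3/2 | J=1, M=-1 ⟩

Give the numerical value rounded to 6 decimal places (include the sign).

j₁+j₂−J=2  J+j₁−j₂=1  J−j₁+j₂=1  j₁+j₂+J+1=5
(j₁±m₁, j₂±m₂, J±M) = (2,1,0,3,0,2)
P² = 6/5
sum k=0..0:
  [0] +1/2 = 1/2
S = 1/2
C² = P²·S² = 3/10 ; C = +0.547723

+0.547723  (= +√(3/10))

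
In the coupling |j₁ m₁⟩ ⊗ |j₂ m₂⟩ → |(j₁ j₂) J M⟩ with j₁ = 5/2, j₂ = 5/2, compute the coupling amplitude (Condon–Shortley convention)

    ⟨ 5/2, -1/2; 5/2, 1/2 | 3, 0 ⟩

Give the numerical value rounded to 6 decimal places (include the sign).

-0.298142

triangle: 2!×3!×3!/9! = 72/362880
(j±m)!: 2!×3!×3!×2!×3!×3! = 5184
prefactor² = (2J+1)×Δ×N² = 36/5
  k=0: +1/(0!×2!×3!×3!×0!×0!) = 1/72
  k=1: −1/(1!×1!×2!×2!×1!×1!) = -1/4
  k=2: +1/(2!×0!×1!×1!×2!×2!) = 1/8
Σ = -1/9  ⇒  CG² = 36/5×(-1/9)² = 4/45
CG = −√(4/45) = -0.298142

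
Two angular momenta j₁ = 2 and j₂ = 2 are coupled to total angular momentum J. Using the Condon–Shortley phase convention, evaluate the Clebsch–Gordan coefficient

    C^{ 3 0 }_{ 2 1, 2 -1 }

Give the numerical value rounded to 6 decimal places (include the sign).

√[7·1!3!3!/8! · 3!1!1!3!3!3!] = √(81/10)
  +(−1)^0/∏(0,1,1,1,2,2)! = 1/4  (running 1/4)
  +(−1)^1/∏(1,0,0,0,3,3)! = -1/36  (running 2/9)
⟨..|..⟩ = √(81/10)·(2/9) = +0.632456

+√(2/5) ≈ +0.632456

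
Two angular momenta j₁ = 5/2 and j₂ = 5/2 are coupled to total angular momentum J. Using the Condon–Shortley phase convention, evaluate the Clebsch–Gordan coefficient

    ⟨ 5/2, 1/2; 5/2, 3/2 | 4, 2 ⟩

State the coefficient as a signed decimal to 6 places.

√[9·1!4!4!/10! · 3!2!4!1!6!2!] = √(20736/35)
  +(−1)^0/∏(0,1,2,4,2,0)! = 1/96  (running 1/96)
  +(−1)^1/∏(1,0,1,3,3,1)! = -1/36  (running -5/288)
⟨..|..⟩ = √(20736/35)·(-5/288) = -0.422577

−√(5/28) ≈ -0.422577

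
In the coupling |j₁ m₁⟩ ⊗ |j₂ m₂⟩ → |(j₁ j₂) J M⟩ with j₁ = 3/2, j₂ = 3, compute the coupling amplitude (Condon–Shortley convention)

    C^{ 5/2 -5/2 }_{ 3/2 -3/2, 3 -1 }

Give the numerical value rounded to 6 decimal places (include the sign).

√[6·2!1!4!/8! · 0!3!2!4!0!5!] = √(1728/7)
  +(−1)^2/∏(2,0,1,0,0,4)! = 1/48  (running 1/48)
⟨..|..⟩ = √(1728/7)·(1/48) = +0.327327

+√(3/28) ≈ +0.327327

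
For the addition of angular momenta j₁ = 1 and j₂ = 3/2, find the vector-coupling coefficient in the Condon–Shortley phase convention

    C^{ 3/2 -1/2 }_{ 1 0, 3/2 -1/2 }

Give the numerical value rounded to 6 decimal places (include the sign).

+0.258199  (= +√(1/15))

√[4·1!1!2!/5! · 1!1!1!2!1!2!] = √(4/15)
  +(−1)^0/∏(0,1,1,1,0,1)! = 1  (running 1)
  +(−1)^1/∏(1,0,0,0,1,2)! = -1/2  (running 1/2)
⟨..|..⟩ = √(4/15)·(1/2) = +0.258199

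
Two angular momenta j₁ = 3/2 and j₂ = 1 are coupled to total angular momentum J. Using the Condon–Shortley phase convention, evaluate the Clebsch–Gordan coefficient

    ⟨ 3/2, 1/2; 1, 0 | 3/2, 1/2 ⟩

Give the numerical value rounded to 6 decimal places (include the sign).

triangle: 1!*2!*1!/5! = 2/120
(j±m)!: 2!*1!*1!*1!*2!*1! = 4
prefactor² = (2J+1)*Δ*N² = 4/15
  k=0: +1/(0!*1!*1!*1!*1!*0!) = 1
  k=1: −1/(1!*0!*0!*0!*2!*1!) = -1/2
Σ = 1/2  ⇒  CG² = 4/15*1/2² = 1/15
CG = +√(1/15) = +0.258199

+0.258199  (= +√(1/15))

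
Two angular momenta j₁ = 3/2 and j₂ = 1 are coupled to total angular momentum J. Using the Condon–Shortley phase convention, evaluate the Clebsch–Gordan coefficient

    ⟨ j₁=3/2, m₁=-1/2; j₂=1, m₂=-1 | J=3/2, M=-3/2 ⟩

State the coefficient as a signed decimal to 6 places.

√[4·1!2!1!/5! · 1!2!0!2!0!3!] = √(8/5)
  +(−1)^0/∏(0,1,2,0,0,1)! = 1/2  (running 1/2)
⟨..|..⟩ = √(8/5)·(1/2) = +0.632456

+√(2/5) ≈ +0.632456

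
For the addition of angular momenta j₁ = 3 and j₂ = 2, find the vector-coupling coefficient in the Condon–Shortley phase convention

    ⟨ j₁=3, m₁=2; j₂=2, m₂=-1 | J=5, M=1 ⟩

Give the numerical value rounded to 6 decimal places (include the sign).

√[11·0!6!4!/11! · 5!1!1!3!6!4!] = √(414720/7)
  +(−1)^0/∏(0,0,1,1,5,3)! = 1/720  (running 1/720)
⟨..|..⟩ = √(414720/7)·(1/720) = +0.338062

+√(4/35) ≈ +0.338062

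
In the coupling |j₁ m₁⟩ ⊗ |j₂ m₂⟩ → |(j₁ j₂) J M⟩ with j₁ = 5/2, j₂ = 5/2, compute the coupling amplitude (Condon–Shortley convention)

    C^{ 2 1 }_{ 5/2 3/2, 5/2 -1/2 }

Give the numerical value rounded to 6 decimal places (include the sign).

-0.377964

triangle: 3!×2!×2!/8! = 24/40320
(j±m)!: 4!×1!×2!×3!×3!×1! = 1728
prefactor² = (2J+1)×Δ×N² = 36/7
  k=0: +1/(0!×3!×1!×2!×1!×0!) = 1/12
  k=1: −1/(1!×2!×0!×1!×2!×1!) = -1/4
Σ = -1/6  ⇒  CG² = 36/7×(-1/6)² = 1/7
CG = −√(1/7) = -0.377964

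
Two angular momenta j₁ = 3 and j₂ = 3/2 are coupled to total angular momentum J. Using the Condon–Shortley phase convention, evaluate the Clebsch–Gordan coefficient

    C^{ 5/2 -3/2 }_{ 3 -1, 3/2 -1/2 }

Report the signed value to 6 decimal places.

-0.591608

√[6·2!4!1!/8! · 2!4!1!2!1!4!] = √(576/35)
  +(−1)^0/∏(0,2,4,1,0,0)! = 1/48  (running 1/48)
  +(−1)^1/∏(1,1,3,0,1,1)! = -1/6  (running -7/48)
⟨..|..⟩ = √(576/35)·(-7/48) = -0.591608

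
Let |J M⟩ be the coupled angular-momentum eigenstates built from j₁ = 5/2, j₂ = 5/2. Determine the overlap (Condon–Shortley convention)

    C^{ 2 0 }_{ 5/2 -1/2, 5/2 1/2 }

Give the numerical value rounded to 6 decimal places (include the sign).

√[5·3!2!2!/8! · 2!3!3!2!2!2!] = √(12/7)
  +(−1)^1/∏(1,2,2,2,0,0)! = -1/8  (running -1/8)
  +(−1)^2/∏(2,1,1,1,1,1)! = 1/2  (running 3/8)
  +(−1)^3/∏(3,0,0,0,2,2)! = -1/24  (running 1/3)
⟨..|..⟩ = √(12/7)·(1/3) = +0.436436

+0.436436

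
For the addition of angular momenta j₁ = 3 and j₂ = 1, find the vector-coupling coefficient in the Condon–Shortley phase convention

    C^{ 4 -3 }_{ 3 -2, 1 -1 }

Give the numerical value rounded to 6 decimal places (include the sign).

triangle: 0!·6!·2!/9! = 1440/362880
(j±m)!: 1!·5!·0!·2!·1!·7! = 1209600
prefactor² = (2J+1)·Δ·N² = 43200
  k=0: +1/(0!·0!·5!·0!·1!·2!) = 1/240
Σ = 1/240  ⇒  CG² = 43200·1/240² = 3/4
CG = +√(3/4) = +0.866025

+√(3/4) ≈ +0.866025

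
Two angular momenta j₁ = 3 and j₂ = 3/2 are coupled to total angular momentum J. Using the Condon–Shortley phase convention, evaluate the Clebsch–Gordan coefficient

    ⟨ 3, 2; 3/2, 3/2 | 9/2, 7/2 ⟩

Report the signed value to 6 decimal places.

triangle: 0!·6!·3!/10! = 4320/3628800
(j±m)!: 5!·1!·3!·0!·8!·1! = 29030400
prefactor² = (2J+1)·Δ·N² = 345600
  k=0: +1/(0!·0!·1!·3!·5!·0!) = 1/720
Σ = 1/720  ⇒  CG² = 345600·1/720² = 2/3
CG = +√(2/3) = +0.816497

+√(2/3) = +0.816497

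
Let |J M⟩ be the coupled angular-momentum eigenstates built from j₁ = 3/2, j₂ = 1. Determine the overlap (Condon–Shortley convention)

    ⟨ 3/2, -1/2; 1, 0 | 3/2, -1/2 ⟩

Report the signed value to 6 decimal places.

−√(1/15) = -0.258199

triangle: 1!×2!×1!/5! = 2/120
(j±m)!: 1!×2!×1!×1!×1!×2! = 4
prefactor² = (2J+1)×Δ×N² = 4/15
  k=0: +1/(0!×1!×2!×1!×0!×0!) = 1/2
  k=1: −1/(1!×0!×1!×0!×1!×1!) = -1
Σ = -1/2  ⇒  CG² = 4/15×(-1/2)² = 1/15
CG = −√(1/15) = -0.258199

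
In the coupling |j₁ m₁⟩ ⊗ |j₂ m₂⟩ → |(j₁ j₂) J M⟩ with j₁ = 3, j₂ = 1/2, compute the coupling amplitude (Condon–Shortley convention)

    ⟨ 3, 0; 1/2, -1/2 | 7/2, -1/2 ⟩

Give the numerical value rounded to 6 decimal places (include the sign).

+0.755929  (= +√(4/7))

√[8·0!6!1!/8! · 3!3!0!1!3!4!] = √(5184/7)
  +(−1)^0/∏(0,0,3,0,3,1)! = 1/36  (running 1/36)
⟨..|..⟩ = √(5184/7)·(1/36) = +0.755929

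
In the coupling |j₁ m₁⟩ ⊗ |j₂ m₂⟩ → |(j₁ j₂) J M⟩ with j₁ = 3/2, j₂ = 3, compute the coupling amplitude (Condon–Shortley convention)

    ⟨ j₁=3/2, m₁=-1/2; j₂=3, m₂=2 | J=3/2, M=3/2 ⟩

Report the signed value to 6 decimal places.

triangle: 3!·0!·3!/7! = 36/5040
(j±m)!: 1!·2!·5!·1!·3!·0! = 1440
prefactor² = (2J+1)·Δ·N² = 288/7
  k=2: +1/(2!·1!·0!·3!·0!·0!) = 1/12
Σ = 1/12  ⇒  CG² = 288/7·1/12² = 2/7
CG = +√(2/7) = +0.534522

+0.534522  (= +√(2/7))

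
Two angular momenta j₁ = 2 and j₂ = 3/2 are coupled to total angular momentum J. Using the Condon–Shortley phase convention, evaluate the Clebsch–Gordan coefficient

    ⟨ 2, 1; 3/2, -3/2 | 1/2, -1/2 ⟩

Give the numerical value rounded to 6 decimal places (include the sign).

+√(1/10) = +0.316228

j₁+j₂−J=3  J+j₁−j₂=1  J−j₁+j₂=0  j₁+j₂+J+1=5
(j₁±m₁, j₂±m₂, J±M) = (3,1,0,3,0,1)
P² = 18/5
sum k=0..0:
  [0] +1/6 = 1/6
S = 1/6
C² = P²·S² = 1/10 ; C = +0.316228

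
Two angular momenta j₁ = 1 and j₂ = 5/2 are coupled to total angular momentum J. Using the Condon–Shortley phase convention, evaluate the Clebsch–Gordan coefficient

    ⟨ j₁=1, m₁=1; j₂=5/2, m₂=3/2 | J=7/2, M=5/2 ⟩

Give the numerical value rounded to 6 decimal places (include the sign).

j₁+j₂−J=0  J+j₁−j₂=2  J−j₁+j₂=5  j₁+j₂+J+1=8
(j₁±m₁, j₂±m₂, J±M) = (2,0,4,1,6,1)
P² = 11520/7
sum k=0..0:
  [0] +1/48 = 1/48
S = 1/48
C² = P²·S² = 5/7 ; C = +0.845154

+√(5/7) ≈ +0.845154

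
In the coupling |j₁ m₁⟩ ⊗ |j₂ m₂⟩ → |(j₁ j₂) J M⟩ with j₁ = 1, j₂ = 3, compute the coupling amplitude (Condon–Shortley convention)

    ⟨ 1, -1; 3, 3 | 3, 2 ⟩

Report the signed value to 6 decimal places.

√[7·1!1!5!/8! · 0!2!6!0!5!1!] = √(3600)
  +(−1)^1/∏(1,0,1,5,0,0)! = -1/120  (running -1/120)
⟨..|..⟩ = √(3600)·(-1/120) = -0.500000

-0.500000  (= −√(1/4))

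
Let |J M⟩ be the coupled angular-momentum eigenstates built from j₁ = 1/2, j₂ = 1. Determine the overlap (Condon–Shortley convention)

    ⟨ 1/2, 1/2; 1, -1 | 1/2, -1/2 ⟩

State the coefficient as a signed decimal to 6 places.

j₁+j₂−J=1  J+j₁−j₂=0  J−j₁+j₂=1  j₁+j₂+J+1=3
(j₁±m₁, j₂±m₂, J±M) = (1,0,0,2,0,1)
P² = 2/3
sum k=0..0:
  [0] +1/1 = 1
S = 1
C² = P²·S² = 2/3 ; C = +0.816497

+√(2/3) = +0.816497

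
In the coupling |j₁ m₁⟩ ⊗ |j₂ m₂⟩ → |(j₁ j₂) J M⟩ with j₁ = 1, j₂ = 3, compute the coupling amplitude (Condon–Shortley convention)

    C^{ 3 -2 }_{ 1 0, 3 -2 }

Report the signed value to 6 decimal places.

+0.577350  (= +√(1/3))

√[7·1!1!5!/8! · 1!1!1!5!1!5!] = √(300)
  +(−1)^0/∏(0,1,1,1,0,4)! = 1/24  (running 1/24)
  +(−1)^1/∏(1,0,0,0,1,5)! = -1/120  (running 1/30)
⟨..|..⟩ = √(300)·(1/30) = +0.577350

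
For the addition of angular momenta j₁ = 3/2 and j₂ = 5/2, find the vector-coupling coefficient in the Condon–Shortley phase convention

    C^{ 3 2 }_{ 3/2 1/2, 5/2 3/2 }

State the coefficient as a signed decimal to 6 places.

√[7·1!2!4!/8! · 2!1!4!1!5!1!] = √(48)
  +(−1)^0/∏(0,1,1,4,1,0)! = 1/24  (running 1/24)
  +(−1)^1/∏(1,0,0,3,2,1)! = -1/12  (running -1/24)
⟨..|..⟩ = √(48)·(-1/24) = -0.288675

-0.288675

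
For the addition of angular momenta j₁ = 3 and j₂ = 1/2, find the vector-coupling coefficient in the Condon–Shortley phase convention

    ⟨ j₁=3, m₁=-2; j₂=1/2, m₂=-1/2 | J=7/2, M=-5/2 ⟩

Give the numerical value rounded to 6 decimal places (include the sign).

√[8·0!6!1!/8! · 1!5!0!1!1!6!] = √(86400/7)
  +(−1)^0/∏(0,0,5,0,1,1)! = 1/120  (running 1/120)
⟨..|..⟩ = √(86400/7)·(1/120) = +0.925820

+√(6/7) ≈ +0.925820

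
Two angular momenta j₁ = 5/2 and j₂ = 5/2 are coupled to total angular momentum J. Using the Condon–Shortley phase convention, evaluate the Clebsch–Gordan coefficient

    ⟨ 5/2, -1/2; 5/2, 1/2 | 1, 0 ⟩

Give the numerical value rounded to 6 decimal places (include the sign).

triangle: 4!×1!×1!/7! = 24/5040
(j±m)!: 2!×3!×3!×2!×1!×1! = 144
prefactor² = (2J+1)×Δ×N² = 72/35
  k=2: +1/(2!×2!×1!×1!×0!×0!) = 1/4
  k=3: −1/(3!×1!×0!×0!×1!×1!) = -1/6
Σ = 1/12  ⇒  CG² = 72/35×1/12² = 1/70
CG = +√(1/70) = +0.119523

+0.119523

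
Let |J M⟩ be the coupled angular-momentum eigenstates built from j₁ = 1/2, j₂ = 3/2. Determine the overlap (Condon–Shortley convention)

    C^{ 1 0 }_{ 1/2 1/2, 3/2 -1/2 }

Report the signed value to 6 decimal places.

j₁+j₂−J=1  J+j₁−j₂=0  J−j₁+j₂=2  j₁+j₂+J+1=4
(j₁±m₁, j₂±m₂, J±M) = (1,0,1,2,1,1)
P² = 1/2
sum k=0..0:
  [0] +1/1 = 1
S = 1
C² = P²·S² = 1/2 ; C = +0.707107

+0.707107  (= +√(1/2))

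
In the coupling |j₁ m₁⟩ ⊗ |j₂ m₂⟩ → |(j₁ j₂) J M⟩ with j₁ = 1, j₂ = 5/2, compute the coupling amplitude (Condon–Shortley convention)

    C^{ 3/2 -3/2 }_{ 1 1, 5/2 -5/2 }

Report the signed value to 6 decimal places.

+√(2/3) = +0.816497

√[4·2!0!3!/6! · 2!0!0!5!0!3!] = √(96)
  +(−1)^0/∏(0,2,0,0,0,3)! = 1/12  (running 1/12)
⟨..|..⟩ = √(96)·(1/12) = +0.816497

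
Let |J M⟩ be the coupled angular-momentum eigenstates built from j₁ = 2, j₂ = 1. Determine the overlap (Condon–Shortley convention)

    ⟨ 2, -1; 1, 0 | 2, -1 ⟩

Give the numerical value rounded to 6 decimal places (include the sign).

-0.408248  (= −√(1/6))

triangle: 1!*3!*1!/6! = 6/720
(j±m)!: 1!*3!*1!*1!*1!*3! = 36
prefactor² = (2J+1)*Δ*N² = 3/2
  k=0: +1/(0!*1!*3!*1!*0!*0!) = 1/6
  k=1: −1/(1!*0!*2!*0!*1!*1!) = -1/2
Σ = -1/3  ⇒  CG² = 3/2*(-1/3)² = 1/6
CG = −√(1/6) = -0.408248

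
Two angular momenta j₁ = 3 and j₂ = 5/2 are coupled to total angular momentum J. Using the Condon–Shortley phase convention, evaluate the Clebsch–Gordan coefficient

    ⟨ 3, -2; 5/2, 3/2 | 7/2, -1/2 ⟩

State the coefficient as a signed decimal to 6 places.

+√(20/63) ≈ +0.563436

j₁+j₂−J=2  J+j₁−j₂=4  J−j₁+j₂=3  j₁+j₂+J+1=10
(j₁±m₁, j₂±m₂, J±M) = (1,5,4,1,3,4)
P² = 9216/35
sum k=1..2:
  [1] −1/144 = -1/144
  [2] +1/24 = 1/24
S = 5/144
C² = P²·S² = 20/63 ; C = +0.563436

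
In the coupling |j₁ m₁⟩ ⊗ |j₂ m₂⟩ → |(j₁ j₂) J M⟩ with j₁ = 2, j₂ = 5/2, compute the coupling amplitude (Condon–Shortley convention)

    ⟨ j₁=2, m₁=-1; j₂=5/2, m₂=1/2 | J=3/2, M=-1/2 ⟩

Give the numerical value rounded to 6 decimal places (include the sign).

+0.487950

√[4·3!1!2!/7! · 1!3!3!2!1!2!] = √(48/35)
  +(−1)^2/∏(2,1,1,1,0,1)! = 1/2  (running 1/2)
  +(−1)^3/∏(3,0,0,0,1,2)! = -1/12  (running 5/12)
⟨..|..⟩ = √(48/35)·(5/12) = +0.487950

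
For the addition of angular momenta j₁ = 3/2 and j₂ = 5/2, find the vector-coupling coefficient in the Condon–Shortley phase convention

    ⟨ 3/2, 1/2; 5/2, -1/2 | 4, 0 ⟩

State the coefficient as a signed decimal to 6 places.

√[9·0!3!5!/9! · 2!1!2!3!4!4!] = √(1728/7)
  +(−1)^0/∏(0,0,1,2,2,3)! = 1/24  (running 1/24)
⟨..|..⟩ = √(1728/7)·(1/24) = +0.654654

+0.654654  (= +√(3/7))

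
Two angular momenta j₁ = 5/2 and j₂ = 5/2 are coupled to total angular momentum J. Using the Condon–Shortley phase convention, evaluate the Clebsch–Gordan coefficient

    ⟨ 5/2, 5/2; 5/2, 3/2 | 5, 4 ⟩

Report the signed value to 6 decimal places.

+√(1/2) = +0.707107

j₁+j₂−J=0  J+j₁−j₂=5  J−j₁+j₂=5  j₁+j₂+J+1=11
(j₁±m₁, j₂±m₂, J±M) = (5,0,4,1,9,1)
P² = 4147200
sum k=0..0:
  [0] +1/2880 = 1/2880
S = 1/2880
C² = P²·S² = 1/2 ; C = +0.707107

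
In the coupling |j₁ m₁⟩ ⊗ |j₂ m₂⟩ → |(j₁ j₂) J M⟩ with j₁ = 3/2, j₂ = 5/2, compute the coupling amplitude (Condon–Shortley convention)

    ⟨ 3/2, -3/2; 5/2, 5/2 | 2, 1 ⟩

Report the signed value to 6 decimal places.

+√(5/14) = +0.597614

triangle: 2!*1!*3!/7! = 12/5040
(j±m)!: 0!*3!*5!*0!*3!*1! = 4320
prefactor² = (2J+1)*Δ*N² = 360/7
  k=2: +1/(2!*0!*1!*3!*0!*0!) = 1/12
Σ = 1/12  ⇒  CG² = 360/7*1/12² = 5/14
CG = +√(5/14) = +0.597614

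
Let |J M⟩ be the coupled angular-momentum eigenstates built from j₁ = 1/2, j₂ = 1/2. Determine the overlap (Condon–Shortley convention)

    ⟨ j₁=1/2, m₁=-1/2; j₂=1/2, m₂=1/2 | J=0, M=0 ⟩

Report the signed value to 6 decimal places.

√[1·1!0!0!/2! · 0!1!1!0!0!0!] = √(1/2)
  +(−1)^1/∏(1,0,0,0,0,0)! = -1  (running -1)
⟨..|..⟩ = √(1/2)·(-1) = -0.707107

−√(1/2) ≈ -0.707107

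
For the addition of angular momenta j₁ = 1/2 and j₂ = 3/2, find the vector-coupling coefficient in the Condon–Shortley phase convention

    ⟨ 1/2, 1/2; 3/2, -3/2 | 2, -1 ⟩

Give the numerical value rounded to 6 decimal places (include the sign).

triangle: 0!·1!·3!/5! = 6/120
(j±m)!: 1!·0!·0!·3!·1!·3! = 36
prefactor² = (2J+1)·Δ·N² = 9
  k=0: +1/(0!·0!·0!·0!·1!·3!) = 1/6
Σ = 1/6  ⇒  CG² = 9·1/6² = 1/4
CG = +√(1/4) = +0.500000

+0.500000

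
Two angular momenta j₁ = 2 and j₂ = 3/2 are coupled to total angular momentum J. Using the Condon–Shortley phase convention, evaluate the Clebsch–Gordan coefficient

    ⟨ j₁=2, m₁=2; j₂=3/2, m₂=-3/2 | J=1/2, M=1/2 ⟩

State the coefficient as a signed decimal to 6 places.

+√(2/5) = +0.632456

triangle: 3!*1!*0!/5! = 6/120
(j±m)!: 4!*0!*0!*3!*1!*0! = 144
prefactor² = (2J+1)*Δ*N² = 72/5
  k=0: +1/(0!*3!*0!*0!*1!*0!) = 1/6
Σ = 1/6  ⇒  CG² = 72/5*1/6² = 2/5
CG = +√(2/5) = +0.632456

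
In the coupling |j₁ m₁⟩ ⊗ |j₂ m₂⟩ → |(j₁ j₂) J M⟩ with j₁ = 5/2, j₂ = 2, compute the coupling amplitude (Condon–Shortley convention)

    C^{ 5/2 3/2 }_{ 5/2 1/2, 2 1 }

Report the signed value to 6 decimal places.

j₁+j₂−J=2  J+j₁−j₂=3  J−j₁+j₂=2  j₁+j₂+J+1=8
(j₁±m₁, j₂±m₂, J±M) = (3,2,3,1,4,1)
P² = 216/35
sum k=1..2:
  [1] −1/4 = -1/4
  [2] +1/12 = 1/12
S = -1/6
C² = P²·S² = 6/35 ; C = -0.414039

-0.414039  (= −√(6/35))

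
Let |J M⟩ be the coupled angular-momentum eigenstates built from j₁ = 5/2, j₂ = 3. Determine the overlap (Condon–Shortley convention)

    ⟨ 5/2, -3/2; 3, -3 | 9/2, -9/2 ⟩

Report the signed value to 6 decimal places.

j₁+j₂−J=1  J+j₁−j₂=4  J−j₁+j₂=5  j₁+j₂+J+1=11
(j₁±m₁, j₂±m₂, J±M) = (1,4,0,6,0,9)
P² = 49766400/11
sum k=0..0:
  [0] +1/2880 = 1/2880
S = 1/2880
C² = P²·S² = 6/11 ; C = +0.738549

+√(6/11) = +0.738549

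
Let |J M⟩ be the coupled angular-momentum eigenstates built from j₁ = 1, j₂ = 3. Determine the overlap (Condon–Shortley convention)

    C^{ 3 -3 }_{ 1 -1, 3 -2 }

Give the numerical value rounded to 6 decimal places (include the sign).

√[7·1!1!5!/8! · 0!2!1!5!0!6!] = √(3600)
  +(−1)^1/∏(1,0,1,0,0,5)! = -1/120  (running -1/120)
⟨..|..⟩ = √(3600)·(-1/120) = -0.500000

-0.500000  (= −√(1/4))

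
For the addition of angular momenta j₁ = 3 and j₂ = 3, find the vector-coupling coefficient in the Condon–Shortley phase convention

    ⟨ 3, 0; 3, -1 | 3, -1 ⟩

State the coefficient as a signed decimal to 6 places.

-0.408248

triangle: 3!×3!×3!/10! = 216/3628800
(j±m)!: 3!×3!×2!×4!×2!×4! = 82944
prefactor² = (2J+1)×Δ×N² = 864/25
  k=0: +1/(0!×3!×3!×2!×0!×1!) = 1/72
  k=1: −1/(1!×2!×2!×1!×1!×2!) = -1/8
  k=2: +1/(2!×1!×1!×0!×2!×3!) = 1/24
Σ = -5/72  ⇒  CG² = 864/25×(-5/72)² = 1/6
CG = −√(1/6) = -0.408248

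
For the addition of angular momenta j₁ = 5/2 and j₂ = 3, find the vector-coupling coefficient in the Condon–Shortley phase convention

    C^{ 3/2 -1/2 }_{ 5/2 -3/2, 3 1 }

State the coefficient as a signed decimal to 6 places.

-0.483046  (= −√(7/30))

j₁+j₂−J=4  J+j₁−j₂=1  J−j₁+j₂=2  j₁+j₂+J+1=8
(j₁±m₁, j₂±m₂, J±M) = (1,4,4,2,1,2)
P² = 384/35
sum k=3..4:
  [3] −1/6 = -1/6
  [4] +1/48 = 1/48
S = -7/48
C² = P²·S² = 7/30 ; C = -0.483046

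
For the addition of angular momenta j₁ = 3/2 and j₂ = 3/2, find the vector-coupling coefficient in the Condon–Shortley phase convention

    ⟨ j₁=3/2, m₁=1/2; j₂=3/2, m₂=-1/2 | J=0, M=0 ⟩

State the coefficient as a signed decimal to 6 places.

√[1·3!0!0!/4! · 2!1!1!2!0!0!] = √(1)
  +(−1)^1/∏(1,2,0,0,0,0)! = -1/2  (running -1/2)
⟨..|..⟩ = √(1)·(-1/2) = -0.500000

-0.500000  (= −√(1/4))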